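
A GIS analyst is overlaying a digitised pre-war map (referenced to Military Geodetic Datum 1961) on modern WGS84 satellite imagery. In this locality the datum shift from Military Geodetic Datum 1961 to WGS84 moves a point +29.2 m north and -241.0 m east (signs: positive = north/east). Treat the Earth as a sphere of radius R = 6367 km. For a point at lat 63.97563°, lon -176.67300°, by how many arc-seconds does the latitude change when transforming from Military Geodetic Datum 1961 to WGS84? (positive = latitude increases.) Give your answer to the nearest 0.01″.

Δφ = 0.95″

On a sphere of radius R, 1 rad of latitude = R, so Δφ = ΔN / R = 29.2 / 6367000 = 4.5861e-06 rad = 0.946″.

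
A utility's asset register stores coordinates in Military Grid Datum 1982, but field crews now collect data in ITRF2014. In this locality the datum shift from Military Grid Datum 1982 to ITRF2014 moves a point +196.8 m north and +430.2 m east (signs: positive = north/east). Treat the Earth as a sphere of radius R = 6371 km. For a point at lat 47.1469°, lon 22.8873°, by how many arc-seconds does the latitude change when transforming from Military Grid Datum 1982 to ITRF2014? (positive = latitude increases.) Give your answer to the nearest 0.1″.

On a sphere of radius R, 1 rad of latitude = R, so Δφ = ΔN / R = 196.8 / 6371000 = 3.0890e-05 rad = 6.372″.

Δφ = 6.4″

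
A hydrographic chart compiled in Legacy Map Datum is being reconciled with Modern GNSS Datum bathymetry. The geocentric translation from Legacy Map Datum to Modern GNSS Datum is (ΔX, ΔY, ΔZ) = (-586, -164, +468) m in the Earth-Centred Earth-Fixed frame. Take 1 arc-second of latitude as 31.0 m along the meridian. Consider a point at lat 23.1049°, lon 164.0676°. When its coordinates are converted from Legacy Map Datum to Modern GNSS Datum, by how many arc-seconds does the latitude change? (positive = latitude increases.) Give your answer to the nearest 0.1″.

Δφ = 7.3″

sin φ = 0.392416, cos φ = 0.919788, sin λ = 0.274503, cos λ = -0.961586.
North component: ΔN = −sin φ cos λ·ΔX − sin φ sin λ·ΔY + cos φ·ΔZ = −(0.392416)(-0.961586)(-586) − (0.392416)(0.274503)(-164) + (0.919788)(468) = 227.00 m.
1° of latitude spans 3600 × 31.00 = 111600 m, so Δφ = 227.00 / 111600 × 3600 = 7.323″.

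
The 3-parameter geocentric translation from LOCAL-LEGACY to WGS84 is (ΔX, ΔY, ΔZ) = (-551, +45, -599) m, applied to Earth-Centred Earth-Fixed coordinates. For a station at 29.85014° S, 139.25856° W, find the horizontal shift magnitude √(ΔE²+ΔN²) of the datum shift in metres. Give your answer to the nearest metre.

511 m

The local east axis at (φ, λ) is (−sin λ, cos λ, 0), so ΔE = −sin(-139.25856°)·(-551) + cos(-139.25856°)·45 = -393.70 m.
The local north axis is (−sin φ cos λ, −sin φ sin λ, cos φ), giving ΔN = 207.790 − 14.618 − 519.531 = -326.36 m.
Horizontal magnitude = √(ΔE² + ΔN²) = √((-393.70)² + (-326.36)²) = 511.38 m.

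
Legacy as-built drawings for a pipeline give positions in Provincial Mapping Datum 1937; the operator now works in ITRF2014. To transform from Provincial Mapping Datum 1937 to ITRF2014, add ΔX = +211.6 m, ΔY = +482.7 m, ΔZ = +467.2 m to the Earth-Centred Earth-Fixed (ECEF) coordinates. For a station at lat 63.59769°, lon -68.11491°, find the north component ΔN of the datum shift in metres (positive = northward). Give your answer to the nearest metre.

ΔN = 538 m

At φ = 63.59769°, λ = -68.11491°: sin φ = 0.895694, cos φ = 0.444671, sin λ = -0.927933, cos λ = 0.372746.
ΔN = −sin φ cos λ·ΔX − sin φ sin λ·ΔY + cos φ·ΔZ = −(0.895694)(0.372746)(211.6) − (0.895694)(-0.927933)(482.7) + (0.444671)(467.2) = 538.30 m.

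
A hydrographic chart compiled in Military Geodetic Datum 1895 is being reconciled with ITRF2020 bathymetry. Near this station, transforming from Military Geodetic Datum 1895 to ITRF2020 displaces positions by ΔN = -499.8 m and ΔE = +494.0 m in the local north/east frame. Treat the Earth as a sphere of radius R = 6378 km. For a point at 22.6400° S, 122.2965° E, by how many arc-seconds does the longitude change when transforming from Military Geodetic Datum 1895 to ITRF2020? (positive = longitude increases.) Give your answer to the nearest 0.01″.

Δλ = 17.31″

At latitude -22.6400°, cos φ = 0.922942.
One radian of longitude at latitude φ spans R cos φ, so Δλ = ΔE / (R cos φ) = 494.0 / (6378000 × 0.922942) = 8.3921e-05 rad = 17.310″.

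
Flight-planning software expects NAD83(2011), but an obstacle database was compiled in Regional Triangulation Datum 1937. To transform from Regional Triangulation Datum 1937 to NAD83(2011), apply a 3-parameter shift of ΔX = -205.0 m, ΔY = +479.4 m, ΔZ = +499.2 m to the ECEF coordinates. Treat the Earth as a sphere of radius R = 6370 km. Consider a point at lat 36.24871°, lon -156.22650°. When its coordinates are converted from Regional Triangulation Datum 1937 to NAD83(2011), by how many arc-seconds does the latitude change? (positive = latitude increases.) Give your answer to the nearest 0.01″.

sin φ = 0.591291, cos φ = 0.806458, sin λ = -0.403122, cos λ = -0.915146.
North component: ΔN = −sin φ cos λ·ΔX − sin φ sin λ·ΔY + cos φ·ΔZ = −(0.591291)(-0.915146)(-205.0) − (0.591291)(-0.403122)(479.4) + (0.806458)(499.2) = 405.93 m.
1° of latitude spans πR/180 = 111177 m, so Δφ = 405.93 / 111177 × 3600 = 13.144″.

Δφ = 13.14″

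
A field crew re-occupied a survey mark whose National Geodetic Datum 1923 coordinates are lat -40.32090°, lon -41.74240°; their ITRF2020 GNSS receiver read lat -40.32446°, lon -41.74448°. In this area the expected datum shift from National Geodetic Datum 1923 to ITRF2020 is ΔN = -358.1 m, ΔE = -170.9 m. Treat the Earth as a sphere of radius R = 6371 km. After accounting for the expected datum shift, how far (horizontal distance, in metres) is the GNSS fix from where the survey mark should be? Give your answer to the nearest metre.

38 m

Observed coordinate differences: Δφ = -0.00356°, Δλ = -0.00208°.
Converting to metres (1° lat = 111195 m, cos φ = 0.762432): observed ΔN = -395.9 m, observed ΔE = -176.3 m.
Subtracting the expected shift leaves a residual of -395.9 − (-358.1) = -37.8 m north and -176.3 − (-170.9) = -5.4 m east.
Residual distance = √((-37.8)² + (-5.4)²) = 38.1 m.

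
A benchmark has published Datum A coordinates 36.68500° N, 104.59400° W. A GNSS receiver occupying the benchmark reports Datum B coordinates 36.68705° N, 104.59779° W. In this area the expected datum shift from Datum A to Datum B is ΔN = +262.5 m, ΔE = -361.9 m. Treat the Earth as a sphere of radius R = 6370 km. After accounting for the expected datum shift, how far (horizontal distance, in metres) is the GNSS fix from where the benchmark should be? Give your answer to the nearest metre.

Observed coordinate differences: Δφ = +0.00205°, Δλ = -0.00379°.
Converting to metres (1° lat = 111177 m, cos φ = 0.801932): observed ΔN = 227.9 m, observed ΔE = -337.9 m.
Subtracting the expected shift leaves a residual of 227.9 − (262.5) = -34.6 m north and -337.9 − (-361.9) = 24.0 m east.
Residual distance = √((-34.6)² + 24.0²) = 42.1 m.

42 m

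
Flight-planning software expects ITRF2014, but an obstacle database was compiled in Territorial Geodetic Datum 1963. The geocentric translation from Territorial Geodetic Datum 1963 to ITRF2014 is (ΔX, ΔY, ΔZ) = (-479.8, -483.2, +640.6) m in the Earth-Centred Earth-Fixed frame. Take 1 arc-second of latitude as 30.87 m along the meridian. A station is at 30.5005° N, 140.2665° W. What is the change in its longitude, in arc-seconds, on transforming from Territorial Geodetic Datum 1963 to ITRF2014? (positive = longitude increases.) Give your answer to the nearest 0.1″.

sin φ = 0.507546, cos φ = 0.861625, sin λ = -0.639218, cos λ = -0.769026.
East component: ΔE = −sin λ·ΔX + cos λ·ΔY = −(-0.639218)(-479.8) + (-0.769026)(-483.2) = 64.90 m.
1° of latitude spans 3600 × 30.87 = 111132 m; at latitude φ, 1° of longitude spans that × cos φ = 95754.1 m, so Δλ = 64.90 / 95754.1 × 3600 = 2.440″.

Δλ = 2.4″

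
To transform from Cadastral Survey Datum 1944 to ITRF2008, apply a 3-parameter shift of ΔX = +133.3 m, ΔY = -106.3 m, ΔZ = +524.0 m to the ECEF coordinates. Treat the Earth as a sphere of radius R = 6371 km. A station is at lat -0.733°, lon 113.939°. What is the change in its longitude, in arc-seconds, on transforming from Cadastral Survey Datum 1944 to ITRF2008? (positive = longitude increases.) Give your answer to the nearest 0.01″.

sin φ = -0.012793, cos φ = 0.999918, sin λ = 0.913978, cos λ = -0.405764.
East component: ΔE = −sin λ·ΔX + cos λ·ΔY = −(0.913978)(133.3) + (-0.405764)(-106.3) = -78.70 m.
1° of latitude spans πR/180 = 111195 m; at latitude φ, 1° of longitude spans that × cos φ = 111185.8 m, so Δλ = -78.70 / 111185.8 × 3600 = -2.548″.

Δλ = -2.55″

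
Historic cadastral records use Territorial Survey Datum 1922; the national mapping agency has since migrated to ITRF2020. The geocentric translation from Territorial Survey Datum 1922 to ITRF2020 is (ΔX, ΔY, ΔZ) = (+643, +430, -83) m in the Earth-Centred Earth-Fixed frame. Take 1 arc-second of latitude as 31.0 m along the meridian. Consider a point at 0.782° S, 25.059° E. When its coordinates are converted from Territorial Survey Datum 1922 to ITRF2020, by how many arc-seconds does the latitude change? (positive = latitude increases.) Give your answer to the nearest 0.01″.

sin φ = -0.013648, cos φ = 0.999907, sin λ = 0.423551, cos λ = 0.905872.
North component: ΔN = −sin φ cos λ·ΔX − sin φ sin λ·ΔY + cos φ·ΔZ = −(-0.013648)(0.905872)(643) − (-0.013648)(0.423551)(430) + (0.999907)(-83) = -72.56 m.
1° of latitude spans 3600 × 31.00 = 111600 m, so Δφ = -72.56 / 111600 × 3600 = -2.341″.

Δφ = -2.34″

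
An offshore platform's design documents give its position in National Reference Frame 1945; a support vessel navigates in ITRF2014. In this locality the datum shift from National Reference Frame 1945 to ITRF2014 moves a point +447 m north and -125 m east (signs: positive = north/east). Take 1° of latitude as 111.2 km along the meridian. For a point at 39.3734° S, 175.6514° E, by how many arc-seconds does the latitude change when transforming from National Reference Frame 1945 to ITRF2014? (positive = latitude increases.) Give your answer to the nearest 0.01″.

Δφ = 14.47″

1° of latitude = 111.2 km, so Δφ = 447.0 / 111200 = 0.0040198° = 14.471″.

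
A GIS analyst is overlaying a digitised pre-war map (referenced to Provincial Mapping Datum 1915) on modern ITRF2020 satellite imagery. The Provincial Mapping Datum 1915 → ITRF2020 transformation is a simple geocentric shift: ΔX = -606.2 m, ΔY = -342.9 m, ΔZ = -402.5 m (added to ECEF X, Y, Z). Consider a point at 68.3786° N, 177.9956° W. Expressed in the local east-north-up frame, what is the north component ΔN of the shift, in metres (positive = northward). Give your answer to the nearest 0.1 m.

The local north axis is (−sin φ cos λ, −sin φ sin λ, cos φ), giving ΔN = -563.202 − 11.149 − 148.310 = -722.66 m.

ΔN = -722.7 m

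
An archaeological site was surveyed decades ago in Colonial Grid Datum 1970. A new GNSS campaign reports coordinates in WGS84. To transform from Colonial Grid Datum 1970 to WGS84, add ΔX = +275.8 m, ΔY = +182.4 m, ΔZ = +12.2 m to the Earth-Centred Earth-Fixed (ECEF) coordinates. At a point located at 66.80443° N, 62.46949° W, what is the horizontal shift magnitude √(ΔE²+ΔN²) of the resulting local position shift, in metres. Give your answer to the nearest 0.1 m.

The local east axis at (φ, λ) is (−sin λ, cos λ, 0), so ΔE = −sin(-62.46949°)·275.8 + cos(-62.46949°)·182.4 = 328.88 m.
The local north axis is (−sin φ cos λ, −sin φ sin λ, cos φ), giving ΔN = -117.176 + 148.671 + 4.805 = 36.30 m.
Horizontal magnitude = √(ΔE² + ΔN²) = √(328.88² + 36.30²) = 330.88 m.

330.9 m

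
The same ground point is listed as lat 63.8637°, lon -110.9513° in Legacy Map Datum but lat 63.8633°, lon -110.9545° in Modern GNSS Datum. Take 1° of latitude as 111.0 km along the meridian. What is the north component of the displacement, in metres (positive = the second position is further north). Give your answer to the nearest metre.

Δφ = 63.8633° − 63.8637° = -0.0004°; Δλ = -110.9545° − -110.9513° = -0.0032°.
ΔN = Δφ × 111000 = -44.4 m; ΔE = Δλ × 111000 × cos(63.8637°) = -0.0032 × 111000 × 0.440508 = -156.5 m.

ΔN = -44 m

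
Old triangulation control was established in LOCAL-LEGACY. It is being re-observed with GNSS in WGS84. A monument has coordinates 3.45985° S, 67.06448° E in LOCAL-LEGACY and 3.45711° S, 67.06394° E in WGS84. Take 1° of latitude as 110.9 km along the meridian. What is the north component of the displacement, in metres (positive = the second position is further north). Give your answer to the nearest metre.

Δφ = -3.45711° − -3.45985° = +0.00274°; Δλ = 67.06394° − 67.06448° = -0.00054°.
ΔN = Δφ × 110900 = 303.9 m; ΔE = Δλ × 110900 × cos(-3.45985°) = -0.00054 × 110900 × 0.998177 = -59.8 m.

ΔN = 304 m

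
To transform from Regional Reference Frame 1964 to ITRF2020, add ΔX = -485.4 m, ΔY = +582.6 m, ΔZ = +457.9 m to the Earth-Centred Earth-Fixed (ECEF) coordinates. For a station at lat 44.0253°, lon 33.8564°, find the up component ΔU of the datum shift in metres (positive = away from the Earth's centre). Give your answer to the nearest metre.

At φ = 44.0253°, λ = 33.8564°: sin φ = 0.694976, cos φ = 0.719033, sin λ = 0.557113, cos λ = 0.830436.
ΔU = cos φ cos λ·ΔX + cos φ sin λ·ΔY + sin φ·ΔZ = (0.719033)(0.830436)(-485.4) + (0.719033)(0.557113)(582.6) + (0.694976)(457.9) = 261.77 m.

ΔU = 262 m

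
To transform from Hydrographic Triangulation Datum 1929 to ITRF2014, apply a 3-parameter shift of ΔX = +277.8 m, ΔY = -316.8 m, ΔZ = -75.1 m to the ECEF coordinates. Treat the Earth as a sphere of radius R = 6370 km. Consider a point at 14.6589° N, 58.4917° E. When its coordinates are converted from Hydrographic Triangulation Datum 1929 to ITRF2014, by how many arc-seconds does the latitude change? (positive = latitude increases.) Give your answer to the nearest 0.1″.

Δφ = -1.3″

sin φ = 0.253064, cos φ = 0.967450, sin λ = 0.852564, cos λ = 0.522622.
North component: ΔN = −sin φ cos λ·ΔX − sin φ sin λ·ΔY + cos φ·ΔZ = −(0.253064)(0.522622)(277.8) − (0.253064)(0.852564)(-316.8) + (0.967450)(-75.1) = -41.05 m.
1° of latitude spans πR/180 = 111177 m, so Δφ = -41.05 / 111177 × 3600 = -1.329″.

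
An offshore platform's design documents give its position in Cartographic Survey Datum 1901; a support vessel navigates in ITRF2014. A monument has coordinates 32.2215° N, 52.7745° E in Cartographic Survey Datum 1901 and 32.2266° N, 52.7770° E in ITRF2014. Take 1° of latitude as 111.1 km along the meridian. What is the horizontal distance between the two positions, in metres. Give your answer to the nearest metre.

613 m

Δφ = 32.2266° − 32.2215° = +0.0051°; Δλ = 52.7770° − 52.7745° = +0.0025°.
ΔN = Δφ × 111100 = 566.6 m; ΔE = Δλ × 111100 × cos(32.2215°) = +0.0025 × 111100 × 0.845993 = 235.0 m.
Distance = √(ΔE² + ΔN²) = √(235.0² + 566.6²) = 613.4 m.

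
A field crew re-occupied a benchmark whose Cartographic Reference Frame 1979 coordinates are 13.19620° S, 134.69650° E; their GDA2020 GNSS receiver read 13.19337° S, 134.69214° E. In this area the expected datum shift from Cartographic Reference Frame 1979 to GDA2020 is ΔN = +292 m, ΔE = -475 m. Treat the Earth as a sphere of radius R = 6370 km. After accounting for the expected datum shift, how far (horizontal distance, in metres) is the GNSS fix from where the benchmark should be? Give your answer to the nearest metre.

23 m

Observed coordinate differences: Δφ = +0.00283°, Δλ = -0.00436°.
Converting to metres (1° lat = 111177 m, cos φ = 0.973594): observed ΔN = 314.6 m, observed ΔE = -471.9 m.
Subtracting the expected shift leaves a residual of 314.6 − (292) = 22.6 m north and -471.9 − (-475) = 3.1 m east.
Residual distance = √(22.6² + 3.1²) = 22.8 m.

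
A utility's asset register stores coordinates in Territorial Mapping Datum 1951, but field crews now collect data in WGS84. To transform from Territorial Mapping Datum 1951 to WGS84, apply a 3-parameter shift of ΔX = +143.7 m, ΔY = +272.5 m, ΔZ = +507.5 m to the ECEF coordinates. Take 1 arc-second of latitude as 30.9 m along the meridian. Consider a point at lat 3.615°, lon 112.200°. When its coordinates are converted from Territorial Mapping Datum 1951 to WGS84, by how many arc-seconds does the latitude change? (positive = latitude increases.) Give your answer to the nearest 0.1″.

sin φ = 0.063052, cos φ = 0.998010, sin λ = 0.925871, cos λ = -0.377841.
North component: ΔN = −sin φ cos λ·ΔX − sin φ sin λ·ΔY + cos φ·ΔZ = −(0.063052)(-0.377841)(143.7) − (0.063052)(0.925871)(272.5) + (0.998010)(507.5) = 494.01 m.
1° of latitude spans 3600 × 30.90 = 111240 m, so Δφ = 494.01 / 111240 × 3600 = 15.987″.

Δφ = 16.0″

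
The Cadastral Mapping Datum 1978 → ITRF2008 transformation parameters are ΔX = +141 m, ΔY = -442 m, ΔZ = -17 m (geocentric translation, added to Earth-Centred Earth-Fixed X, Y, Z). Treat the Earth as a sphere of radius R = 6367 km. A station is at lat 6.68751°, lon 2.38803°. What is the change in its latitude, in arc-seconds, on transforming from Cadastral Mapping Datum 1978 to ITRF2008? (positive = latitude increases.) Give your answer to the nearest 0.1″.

sin φ = 0.116454, cos φ = 0.993196, sin λ = 0.041667, cos λ = 0.999132.
North component: ΔN = −sin φ cos λ·ΔX − sin φ sin λ·ΔY + cos φ·ΔZ = −(0.116454)(0.999132)(141) − (0.116454)(0.041667)(-442) + (0.993196)(-17) = -31.15 m.
1° of latitude spans πR/180 = 111125 m, so Δφ = -31.15 / 111125 × 3600 = -1.009″.

Δφ = -1.0″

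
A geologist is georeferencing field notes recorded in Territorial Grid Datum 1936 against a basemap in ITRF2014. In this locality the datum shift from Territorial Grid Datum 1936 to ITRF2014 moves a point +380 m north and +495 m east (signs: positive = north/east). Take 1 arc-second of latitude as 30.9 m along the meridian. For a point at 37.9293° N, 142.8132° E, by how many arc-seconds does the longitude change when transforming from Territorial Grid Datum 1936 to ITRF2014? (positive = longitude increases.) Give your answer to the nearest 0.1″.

Δλ = 20.3″

At latitude 37.9293°, cos φ = 0.788770.
1″ of longitude at this latitude = 30.90 × cos φ = 24.3730 m, so Δλ = 495.0 / 24.3730 = 20.309″.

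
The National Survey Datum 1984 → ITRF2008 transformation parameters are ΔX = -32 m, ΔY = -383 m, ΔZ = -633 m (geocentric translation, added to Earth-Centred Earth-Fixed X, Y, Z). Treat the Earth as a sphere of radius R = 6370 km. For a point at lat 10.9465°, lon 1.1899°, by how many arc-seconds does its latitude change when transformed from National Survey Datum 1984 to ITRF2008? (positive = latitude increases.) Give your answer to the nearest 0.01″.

sin φ = 0.189892, cos φ = 0.981805, sin λ = 0.020766, cos λ = 0.999784.
North component: ΔN = −sin φ cos λ·ΔX − sin φ sin λ·ΔY + cos φ·ΔZ = −(0.189892)(0.999784)(-32) − (0.189892)(0.020766)(-383) + (0.981805)(-633) = -613.90 m.
1° of latitude spans πR/180 = 111177 m, so Δφ = -613.90 / 111177 × 3600 = -19.878″.

Δφ = -19.88″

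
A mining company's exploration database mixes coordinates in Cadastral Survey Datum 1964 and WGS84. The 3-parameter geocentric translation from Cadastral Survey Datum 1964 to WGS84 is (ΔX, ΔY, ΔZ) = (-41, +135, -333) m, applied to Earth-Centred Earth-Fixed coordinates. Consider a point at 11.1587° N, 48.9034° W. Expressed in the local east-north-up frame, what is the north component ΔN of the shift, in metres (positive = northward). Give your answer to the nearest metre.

At φ = 11.1587°, λ = -48.9034°: sin φ = 0.193527, cos φ = 0.981095, sin λ = -0.753602, cos λ = 0.657331.
ΔN = −sin φ cos λ·ΔX − sin φ sin λ·ΔY + cos φ·ΔZ = −(0.193527)(0.657331)(-41) − (0.193527)(-0.753602)(135) + (0.981095)(-333) = -301.80 m.

ΔN = -302 m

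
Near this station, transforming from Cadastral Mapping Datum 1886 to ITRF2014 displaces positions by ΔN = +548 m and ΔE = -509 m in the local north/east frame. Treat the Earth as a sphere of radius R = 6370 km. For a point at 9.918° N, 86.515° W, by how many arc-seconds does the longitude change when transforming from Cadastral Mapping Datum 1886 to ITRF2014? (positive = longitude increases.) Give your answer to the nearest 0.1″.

Δλ = -16.7″

At latitude 9.918°, cos φ = 0.985055.
One radian of longitude at latitude φ spans R cos φ, so Δλ = ΔE / (R cos φ) = -509.0 / (6370000 × 0.985055) = -8.1118e-05 rad = -16.732″.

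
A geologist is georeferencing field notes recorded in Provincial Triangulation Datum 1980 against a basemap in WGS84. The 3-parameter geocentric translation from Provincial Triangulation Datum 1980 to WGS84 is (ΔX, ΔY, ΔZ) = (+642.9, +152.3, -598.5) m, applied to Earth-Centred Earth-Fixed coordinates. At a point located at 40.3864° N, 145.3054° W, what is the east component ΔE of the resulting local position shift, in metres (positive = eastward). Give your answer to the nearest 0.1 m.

ΔE = 240.7 m

The local east axis at (φ, λ) is (−sin λ, cos λ, 0), so ΔE = −sin(-145.3054°)·642.9 + cos(-145.3054°)·152.3 = 240.72 m.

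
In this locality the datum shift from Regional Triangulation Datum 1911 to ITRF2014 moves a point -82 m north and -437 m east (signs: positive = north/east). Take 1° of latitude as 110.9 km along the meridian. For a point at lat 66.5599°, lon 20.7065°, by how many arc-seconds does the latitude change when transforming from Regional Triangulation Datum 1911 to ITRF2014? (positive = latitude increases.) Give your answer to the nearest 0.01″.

1° of latitude = 110.9 km, so Δφ = -82.0 / 110900 = -0.0007394° = -2.662″.

Δφ = -2.66″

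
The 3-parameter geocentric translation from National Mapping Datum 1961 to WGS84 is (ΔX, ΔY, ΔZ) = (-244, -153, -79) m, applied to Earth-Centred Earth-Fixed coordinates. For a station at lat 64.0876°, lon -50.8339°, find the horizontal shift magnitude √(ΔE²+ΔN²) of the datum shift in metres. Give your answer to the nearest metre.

The local east axis at (φ, λ) is (−sin λ, cos λ, 0), so ΔE = −sin(-50.8339°)·(-244) + cos(-50.8339°)·(-153) = -285.81 m.
The local north axis is (−sin φ cos λ, −sin φ sin λ, cos φ), giving ΔN = 138.610 − 106.698 − 34.523 = -2.61 m.
Horizontal magnitude = √(ΔE² + ΔN²) = √((-285.81)² + (-2.61)²) = 285.82 m.

286 m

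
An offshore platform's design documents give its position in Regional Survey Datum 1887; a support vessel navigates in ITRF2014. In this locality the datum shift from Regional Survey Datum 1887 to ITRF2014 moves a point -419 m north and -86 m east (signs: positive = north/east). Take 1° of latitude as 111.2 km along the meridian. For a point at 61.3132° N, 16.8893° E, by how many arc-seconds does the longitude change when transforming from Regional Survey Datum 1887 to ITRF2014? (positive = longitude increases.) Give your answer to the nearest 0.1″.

Δλ = -5.8″

At latitude 61.3132°, cos φ = 0.480021.
1° of longitude at this latitude = 111.2 × cos φ = 53.38 km, so Δλ = -86.0 / 53378.4 = -0.0016111° = -5.800″.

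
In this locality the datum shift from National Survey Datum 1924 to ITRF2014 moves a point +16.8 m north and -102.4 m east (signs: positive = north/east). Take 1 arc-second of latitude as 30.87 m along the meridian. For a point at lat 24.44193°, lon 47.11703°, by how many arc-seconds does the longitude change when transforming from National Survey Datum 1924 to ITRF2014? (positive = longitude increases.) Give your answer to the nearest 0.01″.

At latitude 24.44193°, cos φ = 0.910381.
1″ of longitude at this latitude = 30.87 × cos φ = 28.1035 m, so Δλ = -102.4 / 28.1035 = -3.644″.

Δλ = -3.64″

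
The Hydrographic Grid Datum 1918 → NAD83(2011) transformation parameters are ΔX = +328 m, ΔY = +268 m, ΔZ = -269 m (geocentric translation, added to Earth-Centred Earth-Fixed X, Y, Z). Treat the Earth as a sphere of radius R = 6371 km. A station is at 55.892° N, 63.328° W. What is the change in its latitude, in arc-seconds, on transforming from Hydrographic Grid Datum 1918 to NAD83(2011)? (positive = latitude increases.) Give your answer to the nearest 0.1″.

sin φ = 0.827982, cos φ = 0.560755, sin λ = -0.893591, cos λ = 0.448882.
North component: ΔN = −sin φ cos λ·ΔX − sin φ sin λ·ΔY + cos φ·ΔZ = −(0.827982)(0.448882)(328) − (0.827982)(-0.893591)(268) + (0.560755)(-269) = -74.46 m.
1° of latitude spans πR/180 = 111195 m, so Δφ = -74.46 / 111195 × 3600 = -2.411″.

Δφ = -2.4″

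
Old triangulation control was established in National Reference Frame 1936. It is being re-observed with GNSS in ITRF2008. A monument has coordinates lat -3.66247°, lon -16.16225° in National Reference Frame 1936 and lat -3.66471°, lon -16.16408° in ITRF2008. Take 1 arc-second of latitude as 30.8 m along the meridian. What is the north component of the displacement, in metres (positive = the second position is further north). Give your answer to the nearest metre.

ΔN = -248 m

Δφ = -3.66471° − -3.66247° = -0.00224°; Δλ = -16.16408° − -16.16225° = -0.00183°.
1° of latitude = 3600 × 30.80 = 110880 m.
ΔN = Δφ × 110880 = -248.4 m; ΔE = Δλ × 110880 × cos(-3.66247°) = -0.00183 × 110880 × 0.997958 = -202.5 m.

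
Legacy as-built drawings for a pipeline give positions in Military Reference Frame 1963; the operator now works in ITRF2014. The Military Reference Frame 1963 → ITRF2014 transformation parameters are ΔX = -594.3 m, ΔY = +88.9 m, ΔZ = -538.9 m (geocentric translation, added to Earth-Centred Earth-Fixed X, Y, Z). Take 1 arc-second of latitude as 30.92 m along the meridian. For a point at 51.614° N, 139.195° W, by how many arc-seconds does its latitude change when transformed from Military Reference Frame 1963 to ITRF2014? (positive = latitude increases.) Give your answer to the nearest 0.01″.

Δφ = -20.75″

sin φ = 0.783845, cos φ = 0.620956, sin λ = -0.653487, cos λ = -0.756938.
North component: ΔN = −sin φ cos λ·ΔX − sin φ sin λ·ΔY + cos φ·ΔZ = −(0.783845)(-0.756938)(-594.3) − (0.783845)(-0.653487)(88.9) + (0.620956)(-538.9) = -641.71 m.
1° of latitude spans 3600 × 30.92 = 111312 m, so Δφ = -641.71 / 111312 × 3600 = -20.754″.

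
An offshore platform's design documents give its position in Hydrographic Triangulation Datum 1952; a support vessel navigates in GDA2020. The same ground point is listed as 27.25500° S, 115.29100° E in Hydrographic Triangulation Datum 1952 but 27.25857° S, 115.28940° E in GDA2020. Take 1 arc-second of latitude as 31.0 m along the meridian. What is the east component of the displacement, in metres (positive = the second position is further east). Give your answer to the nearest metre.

Δφ = -27.25857° − -27.25500° = -0.00357°; Δλ = 115.28940° − 115.29100° = -0.00160°.
1° of latitude = 3600 × 31.00 = 111600 m.
ΔN = Δφ × 111600 = -398.4 m; ΔE = Δλ × 111600 × cos(-27.25500°) = -0.00160 × 111600 × 0.888977 = -158.7 m.

ΔE = -159 m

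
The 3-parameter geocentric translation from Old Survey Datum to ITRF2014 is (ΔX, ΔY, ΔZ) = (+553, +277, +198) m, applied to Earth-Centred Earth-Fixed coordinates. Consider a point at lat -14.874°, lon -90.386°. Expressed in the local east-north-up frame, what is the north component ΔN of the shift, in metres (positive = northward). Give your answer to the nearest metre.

ΔN = 119 m

At φ = -14.874°, λ = -90.386°: sin φ = -0.256694, cos φ = 0.966493, sin λ = -0.999977, cos λ = -0.006737.
ΔN = −sin φ cos λ·ΔX − sin φ sin λ·ΔY + cos φ·ΔZ = −(-0.256694)(-0.006737)(553) − (-0.256694)(-0.999977)(277) + (0.966493)(198) = 119.31 m.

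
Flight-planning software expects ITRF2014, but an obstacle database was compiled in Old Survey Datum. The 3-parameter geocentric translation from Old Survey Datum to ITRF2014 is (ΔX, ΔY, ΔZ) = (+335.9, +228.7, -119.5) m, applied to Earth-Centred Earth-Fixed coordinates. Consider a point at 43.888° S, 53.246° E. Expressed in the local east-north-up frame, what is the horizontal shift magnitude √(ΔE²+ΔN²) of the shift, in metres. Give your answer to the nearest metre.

224 m

At φ = -43.888°, λ = 53.246°: sin φ = -0.693251, cos φ = 0.720696, sin λ = 0.801212, cos λ = 0.598381.
ΔE = −sin λ·ΔX + cos λ·ΔY = −(0.801212)·(335.9) + (0.598381)·(228.7) = -132.28 m.
ΔN = −sin φ cos λ·ΔX − sin φ sin λ·ΔY + cos φ·ΔZ = −(-0.693251)(0.598381)(335.9) − (-0.693251)(0.801212)(228.7) + (0.720696)(-119.5) = 180.25 m.
Horizontal magnitude = √(ΔE² + ΔN²) = √((-132.28)² + 180.25²) = 223.58 m.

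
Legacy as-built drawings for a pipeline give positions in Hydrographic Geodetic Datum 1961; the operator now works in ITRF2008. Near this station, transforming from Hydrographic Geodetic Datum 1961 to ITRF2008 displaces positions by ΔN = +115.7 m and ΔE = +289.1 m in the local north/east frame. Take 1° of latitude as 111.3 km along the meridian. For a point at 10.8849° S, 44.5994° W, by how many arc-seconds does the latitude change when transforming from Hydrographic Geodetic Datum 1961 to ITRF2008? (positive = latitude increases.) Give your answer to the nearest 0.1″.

Δφ = 3.7″

1° of latitude = 111.3 km, so Δφ = 115.7 / 111300 = 0.0010395° = 3.742″.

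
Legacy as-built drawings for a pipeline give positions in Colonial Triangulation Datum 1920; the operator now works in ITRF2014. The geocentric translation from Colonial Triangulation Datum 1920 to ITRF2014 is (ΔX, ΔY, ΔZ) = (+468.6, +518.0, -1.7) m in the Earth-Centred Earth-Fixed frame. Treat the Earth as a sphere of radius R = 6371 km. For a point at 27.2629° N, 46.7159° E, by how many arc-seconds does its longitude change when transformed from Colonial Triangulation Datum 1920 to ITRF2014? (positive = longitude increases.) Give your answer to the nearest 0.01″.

Δλ = 0.51″

sin φ = 0.458074, cos φ = 0.888914, sin λ = 0.727963, cos λ = 0.685616.
East component: ΔE = −sin λ·ΔX + cos λ·ΔY = −(0.727963)(468.6) + (0.685616)(518.0) = 14.03 m.
1° of latitude spans πR/180 = 111195 m; at latitude φ, 1° of longitude spans that × cos φ = 98842.7 m, so Δλ = 14.03 / 98842.7 × 3600 = 0.511″.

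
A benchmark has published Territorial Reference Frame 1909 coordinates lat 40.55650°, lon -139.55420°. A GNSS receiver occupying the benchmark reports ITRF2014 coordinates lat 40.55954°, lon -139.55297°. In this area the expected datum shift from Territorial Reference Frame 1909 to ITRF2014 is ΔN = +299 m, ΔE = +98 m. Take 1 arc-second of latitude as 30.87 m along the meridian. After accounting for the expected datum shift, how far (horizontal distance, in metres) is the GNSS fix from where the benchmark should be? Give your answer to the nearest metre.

Observed coordinate differences: Δφ = +0.00304°, Δλ = +0.00123°.
Converting to metres (1° lat = 111132 m, cos φ = 0.759765): observed ΔN = 337.8 m, observed ΔE = 103.9 m.
Subtracting the expected shift leaves a residual of 337.8 − (299) = 38.8 m north and 103.9 − (98) = 5.9 m east.
Residual distance = √(38.8² + 5.9²) = 39.3 m.

39 m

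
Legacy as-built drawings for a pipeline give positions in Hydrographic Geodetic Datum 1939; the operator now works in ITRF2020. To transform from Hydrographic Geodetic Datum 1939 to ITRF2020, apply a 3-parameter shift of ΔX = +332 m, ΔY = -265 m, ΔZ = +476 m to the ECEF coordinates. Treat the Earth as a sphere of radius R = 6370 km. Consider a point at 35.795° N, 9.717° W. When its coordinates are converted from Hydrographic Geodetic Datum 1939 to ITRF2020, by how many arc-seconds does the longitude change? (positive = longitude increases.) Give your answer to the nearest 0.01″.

sin φ = 0.584887, cos φ = 0.811115, sin λ = -0.168782, cos λ = 0.985653.
East component: ΔE = −sin λ·ΔX + cos λ·ΔY = −(-0.168782)(332) + (0.985653)(-265) = -205.16 m.
1° of latitude spans πR/180 = 111177 m; at latitude φ, 1° of longitude spans that × cos φ = 90177.7 m, so Δλ = -205.16 / 90177.7 × 3600 = -8.190″.

Δλ = -8.19″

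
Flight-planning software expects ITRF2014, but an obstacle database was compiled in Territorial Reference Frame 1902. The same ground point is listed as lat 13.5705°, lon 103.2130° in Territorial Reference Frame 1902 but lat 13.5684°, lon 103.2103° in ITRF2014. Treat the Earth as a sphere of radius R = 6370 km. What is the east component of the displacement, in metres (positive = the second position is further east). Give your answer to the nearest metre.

ΔE = -292 m

Δφ = 13.5684° − 13.5705° = -0.0021°; Δλ = 103.2103° − 103.2130° = -0.0027°.
1° along a meridian = πR/180 = 111177 m.
ΔN = Δφ × 111177 = -233.5 m; ΔE = Δλ × 111177 × cos(13.5705°) = -0.0027 × 111177 × 0.972082 = -291.8 m.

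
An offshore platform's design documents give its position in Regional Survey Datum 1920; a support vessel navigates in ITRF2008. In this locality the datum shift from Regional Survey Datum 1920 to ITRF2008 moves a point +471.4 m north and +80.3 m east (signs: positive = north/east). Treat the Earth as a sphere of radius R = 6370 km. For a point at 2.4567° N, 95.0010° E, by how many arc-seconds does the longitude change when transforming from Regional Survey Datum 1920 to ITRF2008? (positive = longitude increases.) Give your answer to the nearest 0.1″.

Δλ = 2.6″

At latitude 2.4567°, cos φ = 0.999081.
One radian of longitude at latitude φ spans R cos φ, so Δλ = ΔE / (R cos φ) = 80.3 / (6370000 × 0.999081) = 1.2618e-05 rad = 2.603″.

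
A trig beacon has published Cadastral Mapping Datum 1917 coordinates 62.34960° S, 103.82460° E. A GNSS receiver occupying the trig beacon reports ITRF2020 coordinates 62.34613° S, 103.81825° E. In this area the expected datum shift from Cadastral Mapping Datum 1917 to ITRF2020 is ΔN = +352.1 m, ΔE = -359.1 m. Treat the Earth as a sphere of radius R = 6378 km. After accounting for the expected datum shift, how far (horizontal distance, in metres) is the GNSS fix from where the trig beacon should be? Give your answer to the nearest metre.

46 m

Observed coordinate differences: Δφ = +0.00347°, Δλ = -0.00635°.
Converting to metres (1° lat = 111317 m, cos φ = 0.464075): observed ΔN = 386.3 m, observed ΔE = -328.0 m.
Subtracting the expected shift leaves a residual of 386.3 − (352.1) = 34.2 m north and -328.0 − (-359.1) = 31.1 m east.
Residual distance = √(34.2² + 31.1²) = 46.2 m.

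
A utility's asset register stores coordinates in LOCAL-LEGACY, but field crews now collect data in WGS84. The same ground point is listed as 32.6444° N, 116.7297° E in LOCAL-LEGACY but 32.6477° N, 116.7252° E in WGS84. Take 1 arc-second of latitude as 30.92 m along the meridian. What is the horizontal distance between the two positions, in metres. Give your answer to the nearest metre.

559 m

Δφ = 32.6477° − 32.6444° = +0.0033°; Δλ = 116.7252° − 116.7297° = -0.0045°.
1° of latitude = 3600 × 30.92 = 111312 m.
ΔN = Δφ × 111312 = 367.3 m; ΔE = Δλ × 111312 × cos(32.6444°) = -0.0045 × 111312 × 0.842035 = -421.8 m.
Distance = √(ΔE² + ΔN²) = √((-421.8)² + 367.3²) = 559.3 m.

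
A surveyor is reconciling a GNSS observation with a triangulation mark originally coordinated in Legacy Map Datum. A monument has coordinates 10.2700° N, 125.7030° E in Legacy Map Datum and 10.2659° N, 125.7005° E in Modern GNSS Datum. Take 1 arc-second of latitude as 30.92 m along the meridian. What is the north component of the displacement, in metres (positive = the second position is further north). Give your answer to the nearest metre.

Δφ = 10.2659° − 10.2700° = -0.0041°; Δλ = 125.7005° − 125.7030° = -0.0025°.
1° of latitude = 3600 × 30.92 = 111312 m.
ΔN = Δφ × 111312 = -456.4 m; ΔE = Δλ × 111312 × cos(10.2700°) = -0.0025 × 111312 × 0.983979 = -273.8 m.

ΔN = -456 m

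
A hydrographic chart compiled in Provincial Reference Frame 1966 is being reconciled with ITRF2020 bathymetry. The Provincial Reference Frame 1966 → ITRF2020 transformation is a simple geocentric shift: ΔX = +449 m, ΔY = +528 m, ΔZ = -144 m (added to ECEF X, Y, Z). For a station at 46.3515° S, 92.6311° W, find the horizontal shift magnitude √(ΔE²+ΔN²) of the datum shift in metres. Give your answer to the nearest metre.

653 m

At φ = -46.3515°, λ = -92.6311°: sin φ = -0.723588, cos φ = 0.690232, sin λ = -0.998946, cos λ = -0.045905.
ΔE = −sin λ·ΔX + cos λ·ΔY = −(-0.998946)·(449) + (-0.045905)·(528) = 424.29 m.
ΔN = −sin φ cos λ·ΔX − sin φ sin λ·ΔY + cos φ·ΔZ = −(-0.723588)(-0.045905)(449) − (-0.723588)(-0.998946)(528) + (0.690232)(-144) = -495.96 m.
Horizontal magnitude = √(ΔE² + ΔN²) = √(424.29² + (-495.96)²) = 652.68 m.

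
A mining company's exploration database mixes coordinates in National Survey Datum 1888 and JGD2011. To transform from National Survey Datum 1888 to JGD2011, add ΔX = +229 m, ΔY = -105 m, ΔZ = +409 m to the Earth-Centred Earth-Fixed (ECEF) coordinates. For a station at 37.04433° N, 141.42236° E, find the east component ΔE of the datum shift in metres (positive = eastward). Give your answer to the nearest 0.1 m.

ΔE = -60.7 m

At φ = 37.04433°, λ = 141.42236°: sin φ = 0.602433, cos φ = 0.798170, sin λ = 0.623575, cos λ = -0.781764.
ΔE = −sin λ·ΔX + cos λ·ΔY = −(0.623575)·(229) + (-0.781764)·(-105) = -60.71 m.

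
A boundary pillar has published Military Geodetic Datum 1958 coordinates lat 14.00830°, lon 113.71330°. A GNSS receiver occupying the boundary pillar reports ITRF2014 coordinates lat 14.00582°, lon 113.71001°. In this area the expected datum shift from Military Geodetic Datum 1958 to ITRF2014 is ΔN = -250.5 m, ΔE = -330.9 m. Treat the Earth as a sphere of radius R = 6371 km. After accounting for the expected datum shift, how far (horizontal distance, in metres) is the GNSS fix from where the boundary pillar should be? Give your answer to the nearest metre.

35 m

Observed coordinate differences: Δφ = -0.00248°, Δλ = -0.00329°.
Converting to metres (1° lat = 111195 m, cos φ = 0.970261): observed ΔN = -275.8 m, observed ΔE = -355.0 m.
Subtracting the expected shift leaves a residual of -275.8 − (-250.5) = -25.3 m north and -355.0 − (-330.9) = -24.1 m east.
Residual distance = √((-25.3)² + (-24.1)²) = 34.9 m.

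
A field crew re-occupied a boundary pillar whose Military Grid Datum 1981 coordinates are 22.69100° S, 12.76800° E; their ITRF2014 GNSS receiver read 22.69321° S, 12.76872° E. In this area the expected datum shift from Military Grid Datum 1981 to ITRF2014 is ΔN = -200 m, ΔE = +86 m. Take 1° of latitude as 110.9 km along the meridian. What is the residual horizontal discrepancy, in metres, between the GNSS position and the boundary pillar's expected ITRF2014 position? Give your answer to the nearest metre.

47 m

Observed coordinate differences: Δφ = -0.00221°, Δλ = +0.00072°.
Converting to metres (1° lat = 110900 m, cos φ = 0.922599): observed ΔN = -245.1 m, observed ΔE = 73.7 m.
Subtracting the expected shift leaves a residual of -245.1 − (-200) = -45.1 m north and 73.7 − (86) = -12.3 m east.
Residual distance = √((-45.1)² + (-12.3)²) = 46.7 m.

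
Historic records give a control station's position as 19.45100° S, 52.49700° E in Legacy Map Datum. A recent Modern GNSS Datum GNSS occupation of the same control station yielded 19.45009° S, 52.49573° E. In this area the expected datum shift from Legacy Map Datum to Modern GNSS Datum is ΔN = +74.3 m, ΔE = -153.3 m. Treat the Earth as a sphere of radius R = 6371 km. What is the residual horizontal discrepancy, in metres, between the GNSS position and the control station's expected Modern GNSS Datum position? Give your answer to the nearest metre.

Observed coordinate differences: Δφ = +0.00091°, Δλ = -0.00127°.
Converting to metres (1° lat = 111195 m, cos φ = 0.942927): observed ΔN = 101.2 m, observed ΔE = -133.2 m.
Subtracting the expected shift leaves a residual of 101.2 − (74.3) = 26.9 m north and -133.2 − (-153.3) = 20.1 m east.
Residual distance = √(26.9² + 20.1²) = 33.6 m.

34 m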